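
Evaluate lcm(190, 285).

190 = 2 · 5 · 19; 285 = 3 · 5 · 19
max exponents: 2 · 3 · 5 · 19 = 570

570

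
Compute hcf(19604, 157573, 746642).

13

19604 = 2² · 13² · 29; 157573 = 13 · 17 · 23 · 31; 746642 = 2 · 13² · 47²
gcd takes min exponent of each prime: 13 = 13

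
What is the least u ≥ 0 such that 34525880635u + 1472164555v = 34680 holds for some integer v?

gcd(34525880635, 1472164555) = 1445 (Euclid: 34525880635 = 23·1472164555 + 666095870; 1472164555 = 2·666095870 + 139972815; 666095870 = 4·139972815 + 106204610; 139972815 = 1·106204610 + 33768205; 106204610 = 3·33768205 + 4899995; 33768205 = 6·4899995 + 4368235; 4899995 = 1·4368235 + 531760; 4368235 = 8·531760 + 114155; 531760 = 4·114155 + 75140; 114155 = 1·75140 + 39015; 75140 = 1·39015 + 36125; 39015 = 1·36125 + 2890; 36125 = 12·2890 + 1445; 2890 = 2·1445 + 0), and 1445 | 34680.
Extended Euclid: 34525880635·(490021) + 1472164555·(-11492198) = 1445. Scale by 24: u₀ = 11760504.
General solution u = u₀ + 1018799t; reducing mod 1018799 gives u = 553715 (and v = -12985979).

553715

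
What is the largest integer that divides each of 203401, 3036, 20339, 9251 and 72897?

gcd(203401, 3036): 203401 = 66·3036 + 3025; 3036 = 1·3025 + 11; 3025 = 275·11 + 0 → 11
gcd(11, 20339): 20339 = 1849·11 + 0 → 11
gcd(11, 9251): 9251 = 841·11 + 0 → 11
gcd(11, 72897): 72897 = 6627·11 + 0 → 11

11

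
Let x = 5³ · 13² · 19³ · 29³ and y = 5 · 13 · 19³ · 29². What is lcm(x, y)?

3533877689875

max exponent per prime: 5³ · 13² · 19³ · 29³ = 3533877689875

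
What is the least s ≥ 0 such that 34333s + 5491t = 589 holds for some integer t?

234

gcd(34333, 5491) = 19 (Euclid: 34333 = 6·5491 + 1387; 5491 = 3·1387 + 1330; 1387 = 1·1330 + 57; 1330 = 23·57 + 19; 57 = 3·19 + 0), and 19 | 589.
Extended Euclid: 34333·(-95) + 5491·(594) = 19. Scale by 31: s₀ = -2945.
General solution s = s₀ + 289k; reducing mod 289 gives s = 234 (and t = -1463).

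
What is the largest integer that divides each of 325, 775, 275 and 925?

gcd(325, 775): 775 = 2·325 + 125; 325 = 2·125 + 75; 125 = 1·75 + 50; 75 = 1·50 + 25; 50 = 2·25 + 0 → 25
gcd(25, 275): 275 = 11·25 + 0 → 25
gcd(25, 925): 925 = 37·25 + 0 → 25

25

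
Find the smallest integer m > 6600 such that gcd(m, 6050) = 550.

6050 = 550·11. Any m with gcd(m, 6050) = 550 is a multiple of 550, say 550s, with s coprime to 11.
Need s > 6600/550, so s ≥ 13. First s ≥ 13 with gcd(s, 11) = 1 is s = 13. Thus m = 550·13 = 7150.

7150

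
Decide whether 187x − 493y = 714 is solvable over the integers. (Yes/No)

Yes

gcd(187, 493): 493 = 2·187 + 119; 187 = 1·119 + 68; 119 = 1·68 + 51; 68 = 1·51 + 17; 51 = 3·17 + 0 → 17
17 divides 714, so a solution exists.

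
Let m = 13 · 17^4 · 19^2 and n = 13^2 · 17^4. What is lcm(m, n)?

5095532689

max exponent per prime: 13^2 · 17^4 · 19^2 = 5095532689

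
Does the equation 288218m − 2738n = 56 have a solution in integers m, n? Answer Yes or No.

By Bézout, 288218m − 2738n = 56 has integer solutions iff gcd(288218, 2738) | 56.
Euclid: 288218 = 105·2738 + 728; 2738 = 3·728 + 554; 728 = 1·554 + 174; 554 = 3·174 + 32; 174 = 5·32 + 14; 32 = 2·14 + 4; 14 = 3·4 + 2; 4 = 2·2 + 0. gcd = 2; 56 mod 2 = 0. Yes.

Yes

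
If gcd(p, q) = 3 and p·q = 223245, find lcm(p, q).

74415

Since gcd(p,q)·lcm(p,q) = pq, lcm = 223245/3 = 74415.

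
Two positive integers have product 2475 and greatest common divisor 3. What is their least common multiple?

gcd·lcm = product, so lcm = 2475/3 = 825.

825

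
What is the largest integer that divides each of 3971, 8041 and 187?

gcd(3971, 8041): 8041 = 2·3971 + 99; 3971 = 40·99 + 11; 99 = 9·11 + 0 → 11
gcd(11, 187): 187 = 17·11 + 0 → 11

11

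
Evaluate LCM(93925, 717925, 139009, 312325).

7377377916025

lcm(93925, 717925) = 93925·717925/gcd = 67431105625/325 = 207480325
lcm(207480325, 139009) = 207480325·139009/gcd = 28841632497925/3757 = 7676772025
lcm(7676772025, 312325) = 7676772025·312325/gcd = 2397647822708125/325 = 7377377916025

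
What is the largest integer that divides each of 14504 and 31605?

14504 = 2³ · 7² · 37
31605 = 3 · 5 · 7² · 43
Common: 7² = 49

49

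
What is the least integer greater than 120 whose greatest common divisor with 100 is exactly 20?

140

100 = 20·5. Any t with gcd(t, 100) = 20 is a multiple of 20, say 20s, with s coprime to 5.
Need s > 120/20, so s ≥ 7. First s ≥ 7 with gcd(s, 5) = 1 is s = 7. Thus t = 20·7 = 140.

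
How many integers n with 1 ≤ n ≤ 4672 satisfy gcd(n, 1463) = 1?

1463 = 7·11·19. Inclusion–exclusion on these primes:
4672 − ⌊4672/7⌋ − ⌊4672/11⌋ − ⌊4672/19⌋ + ⌊4672/77⌋ + ⌊4672/133⌋ + ⌊4672/209⌋ − ⌊4672/1463⌋ = 3450

3450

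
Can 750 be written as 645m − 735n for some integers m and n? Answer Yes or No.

gcd(645, 735): 735 = 1·645 + 90; 645 = 7·90 + 15; 90 = 6·15 + 0 → 15
15 divides 750, so a solution exists.

Yes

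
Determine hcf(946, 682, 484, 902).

946 = 2 · 11 · 43; 682 = 2 · 11 · 31; 484 = 2² · 11²; 902 = 2 · 11 · 41
gcd takes min exponent of each prime: 2 · 11 = 22

22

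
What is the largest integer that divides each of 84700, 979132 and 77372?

84700 = 2² · 5² · 7 · 11²; 979132 = 2² · 7 · 11² · 17²; 77372 = 2² · 23 · 29²
gcd takes min exponent of each prime: 2² = 4

4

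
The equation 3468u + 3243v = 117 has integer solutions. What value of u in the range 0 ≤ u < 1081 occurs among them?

gcd(3468, 3243) = 3 (Euclid: 3468 = 1·3243 + 225; 3243 = 14·225 + 93; 225 = 2·93 + 39; 93 = 2·39 + 15; 39 = 2·15 + 9; 15 = 1·9 + 6; 9 = 1·6 + 3; 6 = 2·3 + 0), and 3 | 117.
Extended Euclid: 3468·(418) + 3243·(-447) = 3. Scale by 39: u₀ = 16302.
General solution u = u₀ + 1081t; reducing mod 1081 gives u = 87 (and v = -93).

87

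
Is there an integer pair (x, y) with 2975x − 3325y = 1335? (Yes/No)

By Bézout, 2975x − 3325y = 1335 has integer solutions iff gcd(2975, 3325) | 1335.
Euclid: 3325 = 1·2975 + 350; 2975 = 8·350 + 175; 350 = 2·175 + 0. gcd = 175; 1335 mod 175 = 110. No.

No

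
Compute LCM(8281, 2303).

389207

gcd first: 8281 = 3·2303 + 1372; 2303 = 1·1372 + 931; 1372 = 1·931 + 441; 931 = 2·441 + 49; 441 = 9·49 + 0 → gcd = 49
lcm = 8281·2303/gcd = 19071143/49 = 389207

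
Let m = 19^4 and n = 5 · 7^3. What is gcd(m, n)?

1

min exponent per shared prime: (none) = 1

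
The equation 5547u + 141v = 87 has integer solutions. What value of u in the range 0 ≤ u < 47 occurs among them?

40

Reduce mod 141: 5547u ≡ 87 (mod 141). With g = gcd(5547, 141) = 3 dividing 87, divide through: 1849u ≡ 29 (mod 47).
Since gcd(1849, 47) = 1, u ≡ 29·(1849)⁻¹ ≡ 40 (mod 47). Smallest non-negative: 40.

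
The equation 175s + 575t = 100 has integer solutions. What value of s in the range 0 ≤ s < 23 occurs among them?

17

Euclid: 575 = 3·175 + 50; 175 = 3·50 + 25; 50 = 2·25 + 0 → gcd = 25; 100 = 25·4.
Back-substitution yields 175·(10) + 575·(-3) = 25, so one solution is s = 10·4 = 40, t = -3·4 = -12.
Solutions in s differ by 575/25 = 23; the one in [0, 23) is 40 mod 23 = 17.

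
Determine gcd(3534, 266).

38

3534 = 2 · 3 · 19 · 31
266 = 2 · 7 · 19
Common: 2 · 19 = 38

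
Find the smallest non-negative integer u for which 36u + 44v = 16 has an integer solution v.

Reduce mod 44: 36u ≡ 16 (mod 44). With g = gcd(36, 44) = 4 dividing 16, divide through: 9u ≡ 4 (mod 11).
Since gcd(9, 11) = 1, u ≡ 4·(9)⁻¹ ≡ 9 (mod 11). Smallest non-negative: 9.

9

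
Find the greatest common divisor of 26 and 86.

26 = 2 · 13
86 = 2 · 43
Common: 2 = 2

2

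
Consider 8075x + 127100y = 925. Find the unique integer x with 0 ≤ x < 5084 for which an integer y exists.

Euclid: 127100 = 15·8075 + 5975; 8075 = 1·5975 + 2100; 5975 = 2·2100 + 1775; 2100 = 1·1775 + 325; 1775 = 5·325 + 150; 325 = 2·150 + 25; 150 = 6·25 + 0 → gcd = 25; 925 = 25·37.
Back-substitution yields 8075·(787) + 127100·(-50) = 25, so one solution is x = 787·37 = 29119, y = -50·37 = -1850.
Solutions in x differ by 127100/25 = 5084; the one in [0, 5084) is 29119 mod 5084 = 3699.

3699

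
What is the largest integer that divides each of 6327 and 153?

Euclid: 6327 = 41·153 + 54; 153 = 2·54 + 45; 54 = 1·45 + 9; 45 = 5·9 + 0. Last nonzero remainder: 9.

9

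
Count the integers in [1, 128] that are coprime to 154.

Prime factors of 154: 2, 7, 11. Count integers ≤ 128 divisible by none of them.
By inclusion–exclusion: 128 − ⌊128/2⌋ − ⌊128/7⌋ − ⌊128/11⌋ + ⌊128/14⌋ + ⌊128/22⌋ + ⌊128/77⌋ − ⌊128/154⌋ = 50.

50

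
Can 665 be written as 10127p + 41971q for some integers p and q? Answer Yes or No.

By Bézout, 10127p + 41971q = 665 has integer solutions iff gcd(10127, 41971) | 665.
Euclid: 41971 = 4·10127 + 1463; 10127 = 6·1463 + 1349; 1463 = 1·1349 + 114; 1349 = 11·114 + 95; 114 = 1·95 + 19; 95 = 5·19 + 0. gcd = 19; 665 mod 19 = 0. Yes.

Yes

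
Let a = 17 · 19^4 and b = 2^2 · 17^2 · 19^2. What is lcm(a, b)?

max exponent per prime: 2^2 · 17^2 · 19^4 = 150651076

150651076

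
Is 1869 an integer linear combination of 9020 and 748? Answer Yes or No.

By Bézout, 9020u − 748v = 1869 has integer solutions iff gcd(9020, 748) | 1869.
Euclid: 9020 = 12·748 + 44; 748 = 17·44 + 0. gcd = 44; 1869 mod 44 = 21. No.

No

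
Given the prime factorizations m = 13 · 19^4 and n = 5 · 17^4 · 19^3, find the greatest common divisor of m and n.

6859

min exponent per shared prime: 19^3 = 6859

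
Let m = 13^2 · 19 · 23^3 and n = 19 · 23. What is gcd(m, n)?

min exponent per shared prime: 19 · 23 = 437

437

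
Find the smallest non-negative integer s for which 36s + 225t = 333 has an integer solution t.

3

Euclid: 225 = 6·36 + 9; 36 = 4·9 + 0 → gcd = 9; 333 = 9·37.
Back-substitution yields 36·(-6) + 225·(1) = 9, so one solution is s = -6·37 = -222, t = 1·37 = 37.
Solutions in s differ by 225/9 = 25; the one in [0, 25) is -222 mod 25 = 3.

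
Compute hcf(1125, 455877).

Euclid: 455877 = 405·1125 + 252; 1125 = 4·252 + 117; 252 = 2·117 + 18; 117 = 6·18 + 9; 18 = 2·9 + 0. Last nonzero remainder: 9.

9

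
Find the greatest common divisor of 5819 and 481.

1

Euclid: 5819 = 12·481 + 47; 481 = 10·47 + 11; 47 = 4·11 + 3; 11 = 3·3 + 2; 3 = 1·2 + 1; 2 = 2·1 + 0. Last nonzero remainder: 1.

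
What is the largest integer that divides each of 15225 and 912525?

15225 = 3 · 5² · 7 · 29
912525 = 3 · 5² · 23³
Common: 3 · 5² = 75

75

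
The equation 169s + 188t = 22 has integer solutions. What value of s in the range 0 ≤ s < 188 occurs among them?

Euclid: 188 = 1·169 + 19; 169 = 8·19 + 17; 19 = 1·17 + 2; 17 = 8·2 + 1; 2 = 2·1 + 0 → gcd = 1; 22 = 1·22.
Back-substitution yields 169·(89) + 188·(-80) = 1, so one solution is s = 89·22 = 1958, t = -80·22 = -1760.
Solutions in s differ by 188/1 = 188; the one in [0, 188) is 1958 mod 188 = 78.

78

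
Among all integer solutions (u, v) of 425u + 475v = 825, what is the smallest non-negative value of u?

12

Reduce mod 475: 425u ≡ 825 (mod 475). With g = gcd(425, 475) = 25 dividing 825, divide through: 17u ≡ 33 (mod 19).
Since gcd(17, 19) = 1, u ≡ 33·(17)⁻¹ ≡ 12 (mod 19). Smallest non-negative: 12.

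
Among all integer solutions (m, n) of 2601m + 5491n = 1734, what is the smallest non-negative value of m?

gcd(2601, 5491) = 289 (Euclid: 5491 = 2·2601 + 289; 2601 = 9·289 + 0), and 289 | 1734.
Extended Euclid: 2601·(-2) + 5491·(1) = 289. Scale by 6: m₀ = -12.
General solution m = m₀ + 19t; reducing mod 19 gives m = 7 (and n = -3).

7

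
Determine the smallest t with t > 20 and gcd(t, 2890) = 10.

gcd(t, 2890) = 10 forces 10 | t; write t = 10s. Then gcd(10s, 10·289) = 10·gcd(s, 289), so need gcd(s, 289) = 1.
10s > 20 gives s ≥ 3. The least s ≥ 3 coprime to 289 is 3, so t = 10·3 = 30.

30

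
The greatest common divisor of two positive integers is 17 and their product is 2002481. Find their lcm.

gcd·lcm = product, so lcm = 2002481/17 = 117793.

117793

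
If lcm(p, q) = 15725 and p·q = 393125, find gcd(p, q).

gcd·lcm = product, so gcd = 393125/15725 = 25.

25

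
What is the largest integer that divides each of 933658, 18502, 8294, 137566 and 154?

22

933658 = 2 · 11 · 31 · 37²; 18502 = 2 · 11 · 29²; 8294 = 2 · 11 · 13 · 29; 137566 = 2 · 11 · 13² · 37; 154 = 2 · 7 · 11
gcd takes min exponent of each prime: 2 · 11 = 22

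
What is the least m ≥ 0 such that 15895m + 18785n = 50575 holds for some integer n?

Reduce mod 18785: 15895m ≡ 50575 (mod 18785). With g = gcd(15895, 18785) = 1445 dividing 50575, divide through: 11m ≡ 35 (mod 13).
Since gcd(11, 13) = 1, m ≡ 35·(11)⁻¹ ≡ 2 (mod 13). Smallest non-negative: 2.

2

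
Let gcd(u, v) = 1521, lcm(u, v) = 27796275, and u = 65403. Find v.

u·v = gcd·lcm = 1521·27796275 = 42278134275, so v = 42278134275/65403 = 646425.

646425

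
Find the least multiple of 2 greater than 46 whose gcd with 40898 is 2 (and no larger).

gcd(t, 40898) = 2 forces 2 | t; write t = 2s. Then gcd(2s, 2·20449) = 2·gcd(s, 20449), so need gcd(s, 20449) = 1.
2s > 46 gives s ≥ 24. The least s ≥ 24 coprime to 20449 is 24, so t = 2·24 = 48.

48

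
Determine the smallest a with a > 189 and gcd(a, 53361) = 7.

53361 = 7·7623. Any a with gcd(a, 53361) = 7 is a multiple of 7, say 7s, with s coprime to 7623.
Need s > 189/7, so s ≥ 28. First s ≥ 28 with gcd(s, 7623) = 1 is s = 29. Thus a = 7·29 = 203.

203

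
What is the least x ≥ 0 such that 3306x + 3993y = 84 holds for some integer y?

58

Euclid: 3993 = 1·3306 + 687; 3306 = 4·687 + 558; 687 = 1·558 + 129; 558 = 4·129 + 42; 129 = 3·42 + 3; 42 = 14·3 + 0 → gcd = 3; 84 = 3·28.
Back-substitution yields 3306·(-93) + 3993·(77) = 3, so one solution is x = -93·28 = -2604, y = 77·28 = 2156.
Solutions in x differ by 3993/3 = 1331; the one in [0, 1331) is -2604 mod 1331 = 58.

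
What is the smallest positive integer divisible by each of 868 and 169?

868 = 2² · 7 · 31; 169 = 13²
max exponents: 2² · 7 · 13² · 31 = 146692

146692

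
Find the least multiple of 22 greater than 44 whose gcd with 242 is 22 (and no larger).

gcd(t, 242) = 22 forces 22 | t; write t = 22s. Then gcd(22s, 22·11) = 22·gcd(s, 11), so need gcd(s, 11) = 1.
22s > 44 gives s ≥ 3. The least s ≥ 3 coprime to 11 is 3, so t = 22·3 = 66.

66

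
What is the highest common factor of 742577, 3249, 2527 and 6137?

361

gcd(742577, 3249): 742577 = 228·3249 + 1805; 3249 = 1·1805 + 1444; 1805 = 1·1444 + 361; 1444 = 4·361 + 0 → 361
gcd(361, 2527): 2527 = 7·361 + 0 → 361
gcd(361, 6137): 6137 = 17·361 + 0 → 361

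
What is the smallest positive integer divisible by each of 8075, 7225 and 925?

5079175

lcm(8075, 7225) = 8075·7225/gcd = 58341875/425 = 137275
lcm(137275, 925) = 137275·925/gcd = 126979375/25 = 5079175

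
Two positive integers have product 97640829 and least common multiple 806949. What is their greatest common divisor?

121

gcd·lcm = product, so gcd = 97640829/806949 = 121.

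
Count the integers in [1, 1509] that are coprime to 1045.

Prime factors of 1045: 5, 11, 19. Count integers ≤ 1509 divisible by none of them.
By inclusion–exclusion: 1509 − ⌊1509/5⌋ − ⌊1509/11⌋ − ⌊1509/19⌋ + ⌊1509/55⌋ + ⌊1509/95⌋ + ⌊1509/209⌋ − ⌊1509/1045⌋ = 1040.

1040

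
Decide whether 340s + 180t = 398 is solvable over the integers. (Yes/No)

No

gcd(340, 180): 340 = 1·180 + 160; 180 = 1·160 + 20; 160 = 8·20 + 0 → 20
20 does not divide 398, so a solution does not exist.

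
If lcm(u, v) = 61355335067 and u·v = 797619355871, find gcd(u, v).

13

gcd·lcm = product, so gcd = 797619355871/61355335067 = 13.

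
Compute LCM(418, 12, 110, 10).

12540

418 = 2 · 11 · 19; 12 = 2² · 3; 110 = 2 · 5 · 11; 10 = 2 · 5
lcm takes max exponent of each prime: 2² · 3 · 5 · 11 · 19 = 12540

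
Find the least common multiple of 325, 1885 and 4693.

325 = 5² · 13; 1885 = 5 · 13 · 29; 4693 = 13 · 19²
lcm takes max exponent of each prime: 5² · 13 · 19² · 29 = 3402425

3402425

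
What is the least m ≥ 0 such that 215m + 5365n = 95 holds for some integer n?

Reduce mod 5365: 215m ≡ 95 (mod 5365). With g = gcd(215, 5365) = 5 dividing 95, divide through: 43m ≡ 19 (mod 1073).
Since gcd(43, 1073) = 1, m ≡ 19·(43)⁻¹ ≡ 774 (mod 1073). Smallest non-negative: 774.

774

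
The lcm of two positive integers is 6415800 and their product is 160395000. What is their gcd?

25

From gcd × lcm = uv: gcd = 160395000 / 6415800 = 25.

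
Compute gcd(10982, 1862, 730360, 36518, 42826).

38

10982 = 2 · 17² · 19; 1862 = 2 · 7² · 19; 730360 = 2³ · 5 · 19 · 31²; 36518 = 2 · 19 · 31²; 42826 = 2 · 7² · 19 · 23
gcd takes min exponent of each prime: 2 · 19 = 38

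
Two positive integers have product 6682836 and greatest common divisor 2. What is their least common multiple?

Since gcd(p,q)·lcm(p,q) = pq, lcm = 6682836/2 = 3341418.

3341418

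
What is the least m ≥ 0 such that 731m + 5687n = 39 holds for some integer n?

Euclid: 5687 = 7·731 + 570; 731 = 1·570 + 161; 570 = 3·161 + 87; 161 = 1·87 + 74; 87 = 1·74 + 13; 74 = 5·13 + 9; 13 = 1·9 + 4; 9 = 2·4 + 1; 4 = 4·1 + 0 → gcd = 1; 39 = 1·39.
Back-substitution yields 731·(1307) + 5687·(-168) = 1, so one solution is m = 1307·39 = 50973, n = -168·39 = -6552.
Solutions in m differ by 5687/1 = 5687; the one in [0, 5687) is 50973 mod 5687 = 5477.

5477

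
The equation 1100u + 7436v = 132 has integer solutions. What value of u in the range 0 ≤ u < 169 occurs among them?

88

Euclid: 7436 = 6·1100 + 836; 1100 = 1·836 + 264; 836 = 3·264 + 44; 264 = 6·44 + 0 → gcd = 44; 132 = 44·3.
Back-substitution yields 1100·(-27) + 7436·(4) = 44, so one solution is u = -27·3 = -81, v = 4·3 = 12.
Solutions in u differ by 7436/44 = 169; the one in [0, 169) is -81 mod 169 = 88.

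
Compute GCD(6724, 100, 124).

6724 = 2² · 41²; 100 = 2² · 5²; 124 = 2² · 31
gcd takes min exponent of each prime: 2² = 4

4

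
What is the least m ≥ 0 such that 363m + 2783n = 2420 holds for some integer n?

22

Euclid: 2783 = 7·363 + 242; 363 = 1·242 + 121; 242 = 2·121 + 0 → gcd = 121; 2420 = 121·20.
Back-substitution yields 363·(8) + 2783·(-1) = 121, so one solution is m = 8·20 = 160, n = -1·20 = -20.
Solutions in m differ by 2783/121 = 23; the one in [0, 23) is 160 mod 23 = 22.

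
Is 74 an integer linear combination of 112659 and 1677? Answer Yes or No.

No

gcd(112659, 1677): 112659 = 67·1677 + 300; 1677 = 5·300 + 177; 300 = 1·177 + 123; 177 = 1·123 + 54; 123 = 2·54 + 15; 54 = 3·15 + 9; 15 = 1·9 + 6; 9 = 1·6 + 3; 6 = 2·3 + 0 → 3
3 does not divide 74, so a solution does not exist.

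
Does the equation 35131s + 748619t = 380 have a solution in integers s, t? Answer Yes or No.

gcd(35131, 748619): 748619 = 21·35131 + 10868; 35131 = 3·10868 + 2527; 10868 = 4·2527 + 760; 2527 = 3·760 + 247; 760 = 3·247 + 19; 247 = 13·19 + 0 → 19
19 divides 380, so a solution exists.

Yes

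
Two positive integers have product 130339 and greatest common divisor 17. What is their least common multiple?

Since gcd(a,b)·lcm(a,b) = ab, lcm = 130339/17 = 7667.

7667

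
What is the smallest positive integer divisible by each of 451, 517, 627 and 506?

55578534

451 = 11 · 41; 517 = 11 · 47; 627 = 3 · 11 · 19; 506 = 2 · 11 · 23
lcm takes max exponent of each prime: 2 · 3 · 11 · 19 · 23 · 41 · 47 = 55578534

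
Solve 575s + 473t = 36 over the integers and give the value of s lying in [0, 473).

56

Euclid: 575 = 1·473 + 102; 473 = 4·102 + 65; 102 = 1·65 + 37; 65 = 1·37 + 28; 37 = 1·28 + 9; 28 = 3·9 + 1; 9 = 9·1 + 0 → gcd = 1; 36 = 1·36.
Back-substitution yields 575·(-51) + 473·(62) = 1, so one solution is s = -51·36 = -1836, t = 62·36 = 2232.
Solutions in s differ by 473/1 = 473; the one in [0, 473) is -1836 mod 473 = 56.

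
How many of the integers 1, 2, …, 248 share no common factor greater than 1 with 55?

55 = 5·11. Inclusion–exclusion on these primes:
248 − ⌊248/5⌋ − ⌊248/11⌋ + ⌊248/55⌋ = 181

181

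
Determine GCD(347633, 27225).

Euclid: 347633 = 12·27225 + 20933; 27225 = 1·20933 + 6292; 20933 = 3·6292 + 2057; 6292 = 3·2057 + 121; 2057 = 17·121 + 0. Last nonzero remainder: 121.

121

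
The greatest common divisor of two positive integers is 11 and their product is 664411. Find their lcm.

60401

Since gcd(u,v)·lcm(u,v) = uv, lcm = 664411/11 = 60401.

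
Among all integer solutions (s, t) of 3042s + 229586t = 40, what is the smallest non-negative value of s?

108076

Euclid: 229586 = 75·3042 + 1436; 3042 = 2·1436 + 170; 1436 = 8·170 + 76; 170 = 2·76 + 18; 76 = 4·18 + 4; 18 = 4·4 + 2; 4 = 2·2 + 0 → gcd = 2; 40 = 2·20.
Back-substitution yields 3042·(51321) + 229586·(-680) = 2, so one solution is s = 51321·20 = 1026420, t = -680·20 = -13600.
Solutions in s differ by 229586/2 = 114793; the one in [0, 114793) is 1026420 mod 114793 = 108076.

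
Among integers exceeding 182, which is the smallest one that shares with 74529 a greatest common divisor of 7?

gcd(t, 74529) = 7 forces 7 | t; write t = 7s. Then gcd(7s, 7·10647) = 7·gcd(s, 10647), so need gcd(s, 10647) = 1.
7s > 182 gives s ≥ 27. The least s ≥ 27 coprime to 10647 is 29, so t = 7·29 = 203.

203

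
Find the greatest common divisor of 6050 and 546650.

50

6050 = 2 · 5² · 11²
546650 = 2 · 5² · 13 · 29²
Common: 2 · 5² = 50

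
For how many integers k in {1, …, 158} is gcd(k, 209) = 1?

Prime factors of 209: 11, 19. Count integers ≤ 158 divisible by none of them.
By inclusion–exclusion: 158 − ⌊158/11⌋ − ⌊158/19⌋ + ⌊158/209⌋ = 136.

136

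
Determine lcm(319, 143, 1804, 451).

680108

lcm(319, 143) = 319·143/gcd = 45617/11 = 4147
lcm(4147, 1804) = 4147·1804/gcd = 7481188/11 = 680108
lcm(680108, 451) = 680108·451/gcd = 306728708/451 = 680108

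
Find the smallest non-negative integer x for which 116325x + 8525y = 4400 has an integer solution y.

Reduce mod 8525: 116325x ≡ 4400 (mod 8525). With g = gcd(116325, 8525) = 275 dividing 4400, divide through: 423x ≡ 16 (mod 31).
Since gcd(423, 31) = 1, x ≡ 16·(423)⁻¹ ≡ 7 (mod 31). Smallest non-negative: 7.

7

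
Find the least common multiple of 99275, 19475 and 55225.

8991237475

99275 = 5² · 11 · 19²; 19475 = 5² · 19 · 41; 55225 = 5² · 47²
lcm takes max exponent of each prime: 5² · 11 · 19² · 41 · 47² = 8991237475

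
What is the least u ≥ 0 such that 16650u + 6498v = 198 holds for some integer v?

185

Euclid: 16650 = 2·6498 + 3654; 6498 = 1·3654 + 2844; 3654 = 1·2844 + 810; 2844 = 3·810 + 414; 810 = 1·414 + 396; 414 = 1·396 + 18; 396 = 22·18 + 0 → gcd = 18; 198 = 18·11.
Back-substitution yields 16650·(-16) + 6498·(41) = 18, so one solution is u = -16·11 = -176, v = 41·11 = 451.
Solutions in u differ by 6498/18 = 361; the one in [0, 361) is -176 mod 361 = 185.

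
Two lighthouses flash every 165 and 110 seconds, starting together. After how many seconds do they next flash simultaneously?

gcd first: 165 = 1·110 + 55; 110 = 2·55 + 0 → gcd = 55
lcm = 165·110/gcd = 18150/55 = 330

330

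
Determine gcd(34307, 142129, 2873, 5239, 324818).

34307 = 7 · 13² · 29; 142129 = 13² · 29²; 2873 = 13² · 17; 5239 = 13² · 31; 324818 = 2 · 13² · 31²
gcd takes min exponent of each prime: 13² = 169

169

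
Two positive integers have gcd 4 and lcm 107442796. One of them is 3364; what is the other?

p·q = gcd·lcm = 4·107442796 = 429771184, so q = 429771184/3364 = 127756.

127756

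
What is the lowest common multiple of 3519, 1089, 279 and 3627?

3519 = 3² · 17 · 23; 1089 = 3² · 11²; 279 = 3² · 31; 3627 = 3² · 13 · 31
lcm takes max exponent of each prime: 3² · 11² · 13 · 17 · 23 · 31 = 171596997

171596997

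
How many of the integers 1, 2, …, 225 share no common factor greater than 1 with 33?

Prime factors of 33: 3, 11. Count integers ≤ 225 divisible by none of them.
By inclusion–exclusion: 225 − ⌊225/3⌋ − ⌊225/11⌋ + ⌊225/33⌋ = 136.

136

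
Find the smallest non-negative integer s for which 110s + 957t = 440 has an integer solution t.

Euclid: 957 = 8·110 + 77; 110 = 1·77 + 33; 77 = 2·33 + 11; 33 = 3·11 + 0 → gcd = 11; 440 = 11·40.
Back-substitution yields 110·(-26) + 957·(3) = 11, so one solution is s = -26·40 = -1040, t = 3·40 = 120.
Solutions in s differ by 957/11 = 87; the one in [0, 87) is -1040 mod 87 = 4.

4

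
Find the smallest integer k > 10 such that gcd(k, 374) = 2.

12

374 = 2·187. Any k with gcd(k, 374) = 2 is a multiple of 2, say 2s, with s coprime to 187.
Need s > 10/2, so s ≥ 6. First s ≥ 6 with gcd(s, 187) = 1 is s = 6. Thus k = 2·6 = 12.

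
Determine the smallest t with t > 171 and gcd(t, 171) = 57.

171 = 57·3. Any t with gcd(t, 171) = 57 is a multiple of 57, say 57s, with s coprime to 3.
Need s > 171/57, so s ≥ 4. First s ≥ 4 with gcd(s, 3) = 1 is s = 4. Thus t = 57·4 = 228.

228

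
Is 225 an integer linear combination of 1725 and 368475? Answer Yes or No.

Yes

By Bézout, 1725s − 368475t = 225 has integer solutions iff gcd(1725, 368475) | 225.
Euclid: 368475 = 213·1725 + 1050; 1725 = 1·1050 + 675; 1050 = 1·675 + 375; 675 = 1·375 + 300; 375 = 1·300 + 75; 300 = 4·75 + 0. gcd = 75; 225 mod 75 = 0. Yes.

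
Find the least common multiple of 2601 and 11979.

3461931

gcd first: 11979 = 4·2601 + 1575; 2601 = 1·1575 + 1026; 1575 = 1·1026 + 549; 1026 = 1·549 + 477; 549 = 1·477 + 72; 477 = 6·72 + 45; 72 = 1·45 + 27; 45 = 1·27 + 18; 27 = 1·18 + 9; 18 = 2·9 + 0 → gcd = 9
lcm = 2601·11979/gcd = 31157379/9 = 3461931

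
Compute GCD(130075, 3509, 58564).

130075 = 5² · 11² · 43; 3509 = 11² · 29; 58564 = 2² · 11⁴
gcd takes min exponent of each prime: 11² = 121

121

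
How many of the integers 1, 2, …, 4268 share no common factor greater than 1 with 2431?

2431 = 11·13·17. Inclusion–exclusion on these primes:
4268 − ⌊4268/11⌋ − ⌊4268/13⌋ − ⌊4268/17⌋ + ⌊4268/143⌋ + ⌊4268/187⌋ + ⌊4268/221⌋ − ⌊4268/2431⌋ = 3370

3370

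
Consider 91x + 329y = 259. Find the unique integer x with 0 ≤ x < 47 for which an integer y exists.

39

gcd(91, 329) = 7 (Euclid: 329 = 3·91 + 56; 91 = 1·56 + 35; 56 = 1·35 + 21; 35 = 1·21 + 14; 21 = 1·14 + 7; 14 = 2·7 + 0), and 7 | 259.
Extended Euclid: 91·(-18) + 329·(5) = 7. Scale by 37: x₀ = -666.
General solution x = x₀ + 47t; reducing mod 47 gives x = 39 (and y = -10).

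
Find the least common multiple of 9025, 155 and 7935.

444002925

9025 = 5² · 19²; 155 = 5 · 31; 7935 = 3 · 5 · 23²
lcm takes max exponent of each prime: 3 · 5² · 19² · 23² · 31 = 444002925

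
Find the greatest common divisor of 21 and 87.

Euclid: 87 = 4·21 + 3; 21 = 7·3 + 0. Last nonzero remainder: 3.

3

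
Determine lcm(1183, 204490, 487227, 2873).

1183 = 7 · 13²; 204490 = 2 · 5 · 11² · 13²; 487227 = 3 · 13² · 31²; 2873 = 13² · 17
lcm takes max exponent of each prime: 2 · 3 · 5 · 7 · 11² · 13² · 17 · 31² = 70155815730

70155815730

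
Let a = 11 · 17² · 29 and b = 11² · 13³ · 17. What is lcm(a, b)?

2227979897

max exponent per prime: 11² · 13³ · 17² · 29 = 2227979897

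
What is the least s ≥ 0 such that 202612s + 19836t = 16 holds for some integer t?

Reduce mod 19836: 202612s ≡ 16 (mod 19836). With g = gcd(202612, 19836) = 4 dividing 16, divide through: 50653s ≡ 4 (mod 4959).
Since gcd(50653, 4959) = 1, s ≡ 4·(50653)⁻¹ ≡ 1003 (mod 4959). Smallest non-negative: 1003.

1003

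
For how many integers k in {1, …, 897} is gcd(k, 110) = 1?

326

Prime factors of 110: 2, 5, 11. Count integers ≤ 897 divisible by none of them.
By inclusion–exclusion: 897 − ⌊897/2⌋ − ⌊897/5⌋ − ⌊897/11⌋ + ⌊897/10⌋ + ⌊897/22⌋ + ⌊897/55⌋ − ⌊897/110⌋ = 326.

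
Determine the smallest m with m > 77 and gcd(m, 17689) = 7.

84

Multiples of 7 above 77: 7·12, 7·13, … . Need the cofactor coprime to 17689/7 = 2527.
Checking s = 12, 13, … the first with gcd(s, 2527) = 1 is s = 12, giving 84.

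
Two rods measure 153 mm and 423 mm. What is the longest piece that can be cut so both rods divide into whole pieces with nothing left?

153 = 3² · 17
423 = 3² · 47
Common: 3² = 9

9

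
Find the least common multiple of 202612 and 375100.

18999940300

gcd first: 375100 = 1·202612 + 172488; 202612 = 1·172488 + 30124; 172488 = 5·30124 + 21868; 30124 = 1·21868 + 8256; 21868 = 2·8256 + 5356; 8256 = 1·5356 + 2900; 5356 = 1·2900 + 2456; 2900 = 1·2456 + 444; 2456 = 5·444 + 236; 444 = 1·236 + 208; 236 = 1·208 + 28; 208 = 7·28 + 12; 28 = 2·12 + 4; 12 = 3·4 + 0 → gcd = 4
lcm = 202612·375100/gcd = 75999761200/4 = 18999940300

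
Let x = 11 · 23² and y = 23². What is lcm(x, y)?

5819

max exponent per prime: 11 · 23² = 5819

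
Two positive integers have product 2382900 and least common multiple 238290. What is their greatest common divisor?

gcd·lcm = product, so gcd = 2382900/238290 = 10.

10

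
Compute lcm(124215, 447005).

gcd first: 447005 = 3·124215 + 74360; 124215 = 1·74360 + 49855; 74360 = 1·49855 + 24505; 49855 = 2·24505 + 845; 24505 = 29·845 + 0 → gcd = 845
lcm = 124215·447005/gcd = 55524726075/845 = 65709735

65709735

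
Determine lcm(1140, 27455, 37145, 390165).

10373707020

1140 = 2² · 3 · 5 · 19; 27455 = 5 · 17² · 19; 37145 = 5 · 17 · 19 · 23; 390165 = 3 · 5 · 19 · 37²
lcm takes max exponent of each prime: 2² · 3 · 5 · 17² · 19 · 23 · 37² = 10373707020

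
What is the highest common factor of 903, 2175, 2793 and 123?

gcd(903, 2175): 2175 = 2·903 + 369; 903 = 2·369 + 165; 369 = 2·165 + 39; 165 = 4·39 + 9; 39 = 4·9 + 3; 9 = 3·3 + 0 → 3
gcd(3, 2793): 2793 = 931·3 + 0 → 3
gcd(3, 123): 123 = 41·3 + 0 → 3

3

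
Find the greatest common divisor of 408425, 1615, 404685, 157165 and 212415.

85

gcd(408425, 1615): 408425 = 252·1615 + 1445; 1615 = 1·1445 + 170; 1445 = 8·170 + 85; 170 = 2·85 + 0 → 85
gcd(85, 404685): 404685 = 4761·85 + 0 → 85
gcd(85, 157165): 157165 = 1849·85 + 0 → 85
gcd(85, 212415): 212415 = 2499·85 + 0 → 85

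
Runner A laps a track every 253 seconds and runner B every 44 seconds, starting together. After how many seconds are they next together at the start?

253 = 11 · 23; 44 = 2² · 11
max exponents: 2² · 11 · 23 = 1012

1012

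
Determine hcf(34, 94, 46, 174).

34 = 2 · 17; 94 = 2 · 47; 46 = 2 · 23; 174 = 2 · 3 · 29
gcd takes min exponent of each prime: 2 = 2

2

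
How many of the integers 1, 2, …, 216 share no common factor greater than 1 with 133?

Prime factors of 133: 7, 19. Count integers ≤ 216 divisible by none of them.
By inclusion–exclusion: 216 − ⌊216/7⌋ − ⌊216/19⌋ + ⌊216/133⌋ = 176.

176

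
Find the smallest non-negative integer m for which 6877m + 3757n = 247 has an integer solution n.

35

Euclid: 6877 = 1·3757 + 3120; 3757 = 1·3120 + 637; 3120 = 4·637 + 572; 637 = 1·572 + 65; 572 = 8·65 + 52; 65 = 1·52 + 13; 52 = 4·13 + 0 → gcd = 13; 247 = 13·19.
Back-substitution yields 6877·(-59) + 3757·(108) = 13, so one solution is m = -59·19 = -1121, n = 108·19 = 2052.
Solutions in m differ by 3757/13 = 289; the one in [0, 289) is -1121 mod 289 = 35.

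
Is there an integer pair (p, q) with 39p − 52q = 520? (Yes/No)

gcd(39, 52): 52 = 1·39 + 13; 39 = 3·13 + 0 → 13
13 divides 520, so a solution exists.

Yes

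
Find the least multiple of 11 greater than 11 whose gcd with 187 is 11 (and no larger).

22

Multiples of 11 above 11: 11·2, 11·3, … . Need the cofactor coprime to 187/11 = 17.
Checking s = 2, 3, … the first with gcd(s, 17) = 1 is s = 2, giving 22.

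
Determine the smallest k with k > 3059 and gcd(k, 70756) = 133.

gcd(k, 70756) = 133 forces 133 | k; write k = 133s. Then gcd(133s, 133·532) = 133·gcd(s, 532), so need gcd(s, 532) = 1.
133s > 3059 gives s ≥ 24. The least s ≥ 24 coprime to 532 is 25, so k = 133·25 = 3325.

3325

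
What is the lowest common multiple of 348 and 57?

348 = 2² · 3 · 29; 57 = 3 · 19
max exponents: 2² · 3 · 19 · 29 = 6612

6612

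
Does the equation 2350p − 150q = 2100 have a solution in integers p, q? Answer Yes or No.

Yes

By Bézout, 2350p − 150q = 2100 has integer solutions iff gcd(2350, 150) | 2100.
Euclid: 2350 = 15·150 + 100; 150 = 1·100 + 50; 100 = 2·50 + 0. gcd = 50; 2100 mod 50 = 0. Yes.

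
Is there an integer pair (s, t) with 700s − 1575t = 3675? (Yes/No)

Yes

gcd(700, 1575): 1575 = 2·700 + 175; 700 = 4·175 + 0 → 175
175 divides 3675, so a solution exists.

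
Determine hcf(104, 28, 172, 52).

4

104 = 2³ · 13; 28 = 2² · 7; 172 = 2² · 43; 52 = 2² · 13
gcd takes min exponent of each prime: 2² = 4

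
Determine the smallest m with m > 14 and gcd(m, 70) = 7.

70 = 7·10. Any m with gcd(m, 70) = 7 is a multiple of 7, say 7s, with s coprime to 10.
Need s > 14/7, so s ≥ 3. First s ≥ 3 with gcd(s, 10) = 1 is s = 3. Thus m = 7·3 = 21.

21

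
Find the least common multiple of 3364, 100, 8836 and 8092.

3364 = 2² · 29²; 100 = 2² · 5²; 8836 = 2² · 47²; 8092 = 2² · 7 · 17²
lcm takes max exponent of each prime: 2² · 5² · 7 · 17² · 29² · 47² = 375826668700

375826668700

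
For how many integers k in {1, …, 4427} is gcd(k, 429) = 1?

2477

429 = 3·11·13. Inclusion–exclusion on these primes:
4427 − ⌊4427/3⌋ − ⌊4427/11⌋ − ⌊4427/13⌋ + ⌊4427/33⌋ + ⌊4427/39⌋ + ⌊4427/143⌋ − ⌊4427/429⌋ = 2477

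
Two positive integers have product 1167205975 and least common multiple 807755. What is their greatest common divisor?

1445

From gcd × lcm = uv: gcd = 1167205975 / 807755 = 1445.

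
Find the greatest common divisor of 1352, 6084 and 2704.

676

gcd(1352, 6084): 6084 = 4·1352 + 676; 1352 = 2·676 + 0 → 676
gcd(676, 2704): 2704 = 4·676 + 0 → 676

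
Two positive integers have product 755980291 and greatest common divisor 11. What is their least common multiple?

68725481

gcd·lcm = product, so lcm = 755980291/11 = 68725481.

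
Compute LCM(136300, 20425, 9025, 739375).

136300 = 2² · 5² · 29 · 47; 20425 = 5² · 19 · 43; 9025 = 5² · 19²; 739375 = 5⁴ · 7 · 13²
lcm takes max exponent of each prime: 2² · 5⁴ · 7 · 13² · 19² · 29 · 43 · 47 = 62574338417500

62574338417500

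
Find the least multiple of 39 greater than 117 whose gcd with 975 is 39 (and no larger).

Multiples of 39 above 117: 39·4, 39·5, … . Need the cofactor coprime to 975/39 = 25.
Checking s = 4, 5, … the first with gcd(s, 25) = 1 is s = 4, giving 156.

156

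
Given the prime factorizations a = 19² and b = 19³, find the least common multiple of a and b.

max exponent per prime: 19³ = 6859

6859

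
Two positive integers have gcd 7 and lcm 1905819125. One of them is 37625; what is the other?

354571

Using pq = gcd(p,q)·lcm(p,q) = 7·1905819125 = 13340733875, we get q = 13340733875/37625 = 354571.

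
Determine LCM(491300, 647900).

3183132700

gcd first: 647900 = 1·491300 + 156600; 491300 = 3·156600 + 21500; 156600 = 7·21500 + 6100; 21500 = 3·6100 + 3200; 6100 = 1·3200 + 2900; 3200 = 1·2900 + 300; 2900 = 9·300 + 200; 300 = 1·200 + 100; 200 = 2·100 + 0 → gcd = 100
lcm = 491300·647900/gcd = 318313270000/100 = 3183132700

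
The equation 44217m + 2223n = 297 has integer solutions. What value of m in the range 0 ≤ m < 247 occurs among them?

136

Euclid: 44217 = 19·2223 + 1980; 2223 = 1·1980 + 243; 1980 = 8·243 + 36; 243 = 6·36 + 27; 36 = 1·27 + 9; 27 = 3·9 + 0 → gcd = 9; 297 = 9·33.
Back-substitution yields 44217·(64) + 2223·(-1273) = 9, so one solution is m = 64·33 = 2112, n = -1273·33 = -42009.
Solutions in m differ by 2223/9 = 247; the one in [0, 247) is 2112 mod 247 = 136.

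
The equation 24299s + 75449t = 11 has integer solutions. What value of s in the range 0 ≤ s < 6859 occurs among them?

6179

gcd(24299, 75449) = 11 (Euclid: 75449 = 3·24299 + 2552; 24299 = 9·2552 + 1331; 2552 = 1·1331 + 1221; 1331 = 1·1221 + 110; 1221 = 11·110 + 11; 110 = 10·11 + 0), and 11 | 11.
Extended Euclid: 24299·(-680) + 75449·(219) = 11. Scale by 1: s₀ = -680.
General solution s = s₀ + 6859k; reducing mod 6859 gives s = 6179 (and t = -1990).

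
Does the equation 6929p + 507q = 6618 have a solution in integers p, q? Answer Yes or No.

By Bézout, 6929p + 507q = 6618 has integer solutions iff gcd(6929, 507) | 6618.
Euclid: 6929 = 13·507 + 338; 507 = 1·338 + 169; 338 = 2·169 + 0. gcd = 169; 6618 mod 169 = 27. No.

No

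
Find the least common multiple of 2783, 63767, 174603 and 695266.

2783 = 11² · 23; 63767 = 11² · 17 · 31; 174603 = 3 · 11² · 13 · 37; 695266 = 2 · 11² · 13² · 17
lcm takes max exponent of each prime: 2 · 3 · 11² · 13² · 17 · 23 · 31 · 37 = 55025437038

55025437038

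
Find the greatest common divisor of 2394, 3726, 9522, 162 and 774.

2394 = 2 · 3² · 7 · 19; 3726 = 2 · 3⁴ · 23; 9522 = 2 · 3² · 23²; 162 = 2 · 3⁴; 774 = 2 · 3² · 43
gcd takes min exponent of each prime: 2 · 3² = 18

18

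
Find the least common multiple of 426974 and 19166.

gcd first: 426974 = 22·19166 + 5322; 19166 = 3·5322 + 3200; 5322 = 1·3200 + 2122; 3200 = 1·2122 + 1078; 2122 = 1·1078 + 1044; 1078 = 1·1044 + 34; 1044 = 30·34 + 24; 34 = 1·24 + 10; 24 = 2·10 + 4; 10 = 2·4 + 2; 4 = 2·2 + 0 → gcd = 2
lcm = 426974·19166/gcd = 8183383684/2 = 4091691842

4091691842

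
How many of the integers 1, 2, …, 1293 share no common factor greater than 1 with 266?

526

266 = 2·7·19. Inclusion–exclusion on these primes:
1293 − ⌊1293/2⌋ − ⌊1293/7⌋ − ⌊1293/19⌋ + ⌊1293/14⌋ + ⌊1293/38⌋ + ⌊1293/133⌋ − ⌊1293/266⌋ = 526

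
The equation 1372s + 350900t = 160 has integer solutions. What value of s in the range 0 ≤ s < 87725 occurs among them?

20205

Reduce mod 350900: 1372s ≡ 160 (mod 350900). With g = gcd(1372, 350900) = 4 dividing 160, divide through: 343s ≡ 40 (mod 87725).
Since gcd(343, 87725) = 1, s ≡ 40·(343)⁻¹ ≡ 20205 (mod 87725). Smallest non-negative: 20205.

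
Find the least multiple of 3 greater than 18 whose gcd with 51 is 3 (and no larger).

gcd(k, 51) = 3 forces 3 | k; write k = 3s. Then gcd(3s, 3·17) = 3·gcd(s, 17), so need gcd(s, 17) = 1.
3s > 18 gives s ≥ 7. The least s ≥ 7 coprime to 17 is 7, so k = 3·7 = 21.

21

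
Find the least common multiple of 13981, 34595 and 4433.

13981 = 11 · 31 · 41; 34595 = 5 · 11 · 17 · 37; 4433 = 11 · 13 · 31
lcm takes max exponent of each prime: 5 · 11 · 13 · 17 · 31 · 37 · 41 = 571613185

571613185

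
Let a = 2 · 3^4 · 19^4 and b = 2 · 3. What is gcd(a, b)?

6

min exponent per shared prime: 2 · 3 = 6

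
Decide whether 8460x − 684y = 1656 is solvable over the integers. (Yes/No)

By Bézout, 8460x − 684y = 1656 has integer solutions iff gcd(8460, 684) | 1656.
Euclid: 8460 = 12·684 + 252; 684 = 2·252 + 180; 252 = 1·180 + 72; 180 = 2·72 + 36; 72 = 2·36 + 0. gcd = 36; 1656 mod 36 = 0. Yes.

Yes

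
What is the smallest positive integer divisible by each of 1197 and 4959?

gcd first: 4959 = 4·1197 + 171; 1197 = 7·171 + 0 → gcd = 171
lcm = 1197·4959/gcd = 5935923/171 = 34713

34713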